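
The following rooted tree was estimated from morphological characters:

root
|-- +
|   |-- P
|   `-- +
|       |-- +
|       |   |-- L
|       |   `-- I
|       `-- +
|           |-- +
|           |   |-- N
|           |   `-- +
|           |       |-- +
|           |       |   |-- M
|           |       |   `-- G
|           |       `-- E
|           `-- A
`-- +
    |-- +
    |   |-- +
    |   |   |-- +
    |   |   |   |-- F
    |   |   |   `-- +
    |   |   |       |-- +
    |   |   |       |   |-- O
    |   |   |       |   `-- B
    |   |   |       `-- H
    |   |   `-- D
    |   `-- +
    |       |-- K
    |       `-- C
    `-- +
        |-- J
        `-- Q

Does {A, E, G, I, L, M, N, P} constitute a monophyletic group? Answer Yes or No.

The most recent common ancestor of these taxa subtends (P,((L,I),((N,((M,G),E)),A))).
That clade has exactly 8 tips — every listed taxon and nothing else — so the group is monophyletic.

Yes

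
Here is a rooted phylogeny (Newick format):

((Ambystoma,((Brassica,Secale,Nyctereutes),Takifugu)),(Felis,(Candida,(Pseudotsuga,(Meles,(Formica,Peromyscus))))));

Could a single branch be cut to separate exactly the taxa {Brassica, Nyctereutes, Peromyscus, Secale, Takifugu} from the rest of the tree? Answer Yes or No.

The MRCA of the listed taxa is the root, so the smallest clade containing them is the whole tree.
That clade also contains Ambystoma, Candida, Felis, Formica, Meles, Pseudotsuga, which are not in the proposed group, so the group is not monophyletic.

No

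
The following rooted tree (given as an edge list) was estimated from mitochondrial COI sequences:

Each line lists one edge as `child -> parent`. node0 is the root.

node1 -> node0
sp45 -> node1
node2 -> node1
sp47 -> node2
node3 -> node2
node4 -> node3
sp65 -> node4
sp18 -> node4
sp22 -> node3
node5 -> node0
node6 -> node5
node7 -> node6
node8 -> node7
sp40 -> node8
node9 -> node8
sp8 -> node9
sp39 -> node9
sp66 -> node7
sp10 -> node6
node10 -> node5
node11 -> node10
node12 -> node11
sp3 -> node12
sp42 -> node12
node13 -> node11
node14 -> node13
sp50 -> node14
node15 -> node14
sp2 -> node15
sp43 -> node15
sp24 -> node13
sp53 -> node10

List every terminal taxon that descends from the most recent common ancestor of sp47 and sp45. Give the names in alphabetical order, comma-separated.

sp18, sp22, sp45, sp47, sp65

Tracing sp47: it sits inside (sp47,((sp65,sp18),sp22)).
Tracing sp45: it sits inside (sp45,(sp47,((sp65,sp18),sp22))).
The smallest clade enclosing both is (sp45,(sp47,((sp65,sp18),sp22))); the answer is its 5 terminal taxa in alphabetical order.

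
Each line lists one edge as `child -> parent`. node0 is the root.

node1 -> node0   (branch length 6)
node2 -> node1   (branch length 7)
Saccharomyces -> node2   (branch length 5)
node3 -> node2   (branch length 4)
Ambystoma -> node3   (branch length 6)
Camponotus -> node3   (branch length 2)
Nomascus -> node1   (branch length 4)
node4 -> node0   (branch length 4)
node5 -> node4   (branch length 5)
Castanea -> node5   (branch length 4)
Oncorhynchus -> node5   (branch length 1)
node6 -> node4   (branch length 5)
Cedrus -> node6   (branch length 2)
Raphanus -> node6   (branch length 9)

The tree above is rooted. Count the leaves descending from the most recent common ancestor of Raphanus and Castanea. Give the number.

The MRCA of Raphanus and Castanea is the node subtending ((Castanea,Oncorhynchus),(Cedrus,Raphanus)).
That clade contains 4 terminal taxa: Castanea, Cedrus, Oncorhynchus, Raphanus.

4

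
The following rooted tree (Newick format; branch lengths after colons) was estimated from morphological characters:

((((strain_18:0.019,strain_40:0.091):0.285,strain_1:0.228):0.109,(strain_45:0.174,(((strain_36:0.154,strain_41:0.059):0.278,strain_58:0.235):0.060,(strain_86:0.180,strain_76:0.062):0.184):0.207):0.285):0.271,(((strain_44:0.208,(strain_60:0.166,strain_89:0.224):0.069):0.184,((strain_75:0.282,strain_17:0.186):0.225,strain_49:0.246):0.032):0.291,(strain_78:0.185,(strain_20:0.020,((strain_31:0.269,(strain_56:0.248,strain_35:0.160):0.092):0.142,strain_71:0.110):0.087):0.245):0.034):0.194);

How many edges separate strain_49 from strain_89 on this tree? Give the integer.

The MRCA of strain_49 and strain_89 is the node subtending ((strain_44,(strain_60,strain_89)),((strain_75,strain_17),strain_49)).
From strain_49 up to that node: 2 branches. From strain_89 up to the same node: 3 branches. Total: 2 + 3 = 5.

5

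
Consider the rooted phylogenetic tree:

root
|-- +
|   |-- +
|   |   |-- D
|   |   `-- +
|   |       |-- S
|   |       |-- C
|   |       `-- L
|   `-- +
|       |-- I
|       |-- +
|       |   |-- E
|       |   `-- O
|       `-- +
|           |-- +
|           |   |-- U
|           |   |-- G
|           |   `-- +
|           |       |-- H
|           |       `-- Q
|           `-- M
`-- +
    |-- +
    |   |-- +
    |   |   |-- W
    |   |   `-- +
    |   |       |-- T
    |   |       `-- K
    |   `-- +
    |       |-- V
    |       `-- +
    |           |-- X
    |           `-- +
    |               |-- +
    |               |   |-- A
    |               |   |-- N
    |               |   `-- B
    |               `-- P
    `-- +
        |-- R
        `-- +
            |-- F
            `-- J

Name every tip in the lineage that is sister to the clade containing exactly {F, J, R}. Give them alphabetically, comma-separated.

The clade containing exactly {F, J, R} attaches to the tree at the node subtending (((W,(T,K)),(V,(X,((A,N,B),P)))),(R,(F,J))).
The other lineage descending from that same node — the sister group — is ((W,(T,K)),(V,(X,((A,N,B),P)))); its 9 tips in alphabetical order are the answer.

A, B, K, N, P, T, V, W, X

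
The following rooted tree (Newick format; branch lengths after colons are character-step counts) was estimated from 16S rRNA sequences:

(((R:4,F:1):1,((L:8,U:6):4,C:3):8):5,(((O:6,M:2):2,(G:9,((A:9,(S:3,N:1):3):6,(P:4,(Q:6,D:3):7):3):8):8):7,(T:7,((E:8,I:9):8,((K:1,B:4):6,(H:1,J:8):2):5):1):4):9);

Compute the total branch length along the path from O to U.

47

The path runs O → … → MRCA → … → U; the MRCA is the root of the tree.
Branch lengths along that path: 6 + 2 + 7 + 9 + 5 + 8 + 4 + 6 = 47.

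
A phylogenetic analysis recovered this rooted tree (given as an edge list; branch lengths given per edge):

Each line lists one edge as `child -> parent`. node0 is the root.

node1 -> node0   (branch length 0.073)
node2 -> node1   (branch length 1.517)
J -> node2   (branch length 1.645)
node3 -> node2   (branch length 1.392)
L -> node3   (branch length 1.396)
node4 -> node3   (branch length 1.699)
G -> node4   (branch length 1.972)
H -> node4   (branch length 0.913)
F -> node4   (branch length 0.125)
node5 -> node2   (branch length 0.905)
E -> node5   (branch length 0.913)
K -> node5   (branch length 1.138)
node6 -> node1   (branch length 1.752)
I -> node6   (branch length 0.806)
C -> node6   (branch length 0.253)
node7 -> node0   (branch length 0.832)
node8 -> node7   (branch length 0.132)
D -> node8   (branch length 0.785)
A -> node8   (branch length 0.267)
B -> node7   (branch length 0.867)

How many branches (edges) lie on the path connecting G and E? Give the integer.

The MRCA of G and E is the node subtending (J,(L,(G,H,F)),(E,K)).
From G up to that node: 3 branches. From E up to the same node: 2 branches. Total: 3 + 2 = 5.

5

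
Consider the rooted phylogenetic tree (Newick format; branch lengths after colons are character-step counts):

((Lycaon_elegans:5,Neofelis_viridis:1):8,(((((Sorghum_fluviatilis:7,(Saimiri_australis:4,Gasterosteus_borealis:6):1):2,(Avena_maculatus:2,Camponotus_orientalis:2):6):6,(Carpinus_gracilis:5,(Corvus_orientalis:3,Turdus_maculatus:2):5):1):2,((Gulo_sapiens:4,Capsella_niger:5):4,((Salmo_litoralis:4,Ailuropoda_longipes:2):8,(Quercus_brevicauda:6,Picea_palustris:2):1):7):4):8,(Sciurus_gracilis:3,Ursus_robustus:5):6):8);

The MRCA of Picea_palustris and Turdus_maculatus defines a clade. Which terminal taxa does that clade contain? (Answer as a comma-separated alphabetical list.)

Tracing Picea_palustris: it sits inside (Quercus_brevicauda,Picea_palustris).
Tracing Turdus_maculatus: it sits inside (Corvus_orientalis,Turdus_maculatus).
The smallest clade enclosing both is ((((Sorghum_fluviatilis,(Saimiri_australis,Gasterosteus_borealis)),(Avena_maculatus,Camponotus_orientalis)),(Carpinus_gracilis,(Corvus_orientalis,Turdus_maculatus))),((Gulo_sapiens,Capsella_niger),((Salmo_litoralis,Ailuropoda_longipes),(Quercus_brevicauda,Picea_palustris)))); the answer is its 14 terminal taxa in alphabetical order.

Ailuropoda_longipes, Avena_maculatus, Camponotus_orientalis, Capsella_niger, Carpinus_gracilis, Corvus_orientalis, Gasterosteus_borealis, Gulo_sapiens, Picea_palustris, Quercus_brevicauda, Saimiri_australis, Salmo_litoralis, Sorghum_fluviatilis, Turdus_maculatus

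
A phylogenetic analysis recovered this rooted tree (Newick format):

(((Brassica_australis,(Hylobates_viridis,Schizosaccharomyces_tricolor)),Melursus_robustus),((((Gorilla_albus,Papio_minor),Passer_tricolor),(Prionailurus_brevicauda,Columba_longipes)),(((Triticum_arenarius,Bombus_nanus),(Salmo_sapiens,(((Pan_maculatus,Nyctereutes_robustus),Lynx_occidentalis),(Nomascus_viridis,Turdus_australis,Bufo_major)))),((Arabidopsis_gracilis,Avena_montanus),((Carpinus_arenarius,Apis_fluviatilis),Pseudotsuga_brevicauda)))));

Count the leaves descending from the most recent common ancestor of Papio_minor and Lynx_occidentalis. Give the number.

19

The MRCA of Papio_minor and Lynx_occidentalis is the node subtending ((((Gorilla_albus,Papio_minor),Passer_tricolor),(Prionailurus_brevicauda,Columba_longipes)),(((Triticum_arenarius,Bombus_nanus),(Salmo_sapiens,(((Pan_maculatus,Nyctereutes_robustus),Lynx_occidentalis),(Nomascus_viridis,Turdus_australis,Bufo_major)))),((Arabidopsis_gracilis,Avena_montanus),((Carpinus_arenarius,Apis_fluviatilis),Pseudotsuga_brevicauda)))).
That clade contains 19 terminal taxa: Apis_fluviatilis, Arabidopsis_gracilis, Avena_montanus, Bombus_nanus, Bufo_major, Carpinus_arenarius, Columba_longipes, Gorilla_albus, Lynx_occidentalis, Nomascus_viridis, Nyctereutes_robustus, Pan_maculatus, Papio_minor, Passer_tricolor, Prionailurus_brevicauda, Pseudotsuga_brevicauda, Salmo_sapiens, Triticum_arenarius, Turdus_australis.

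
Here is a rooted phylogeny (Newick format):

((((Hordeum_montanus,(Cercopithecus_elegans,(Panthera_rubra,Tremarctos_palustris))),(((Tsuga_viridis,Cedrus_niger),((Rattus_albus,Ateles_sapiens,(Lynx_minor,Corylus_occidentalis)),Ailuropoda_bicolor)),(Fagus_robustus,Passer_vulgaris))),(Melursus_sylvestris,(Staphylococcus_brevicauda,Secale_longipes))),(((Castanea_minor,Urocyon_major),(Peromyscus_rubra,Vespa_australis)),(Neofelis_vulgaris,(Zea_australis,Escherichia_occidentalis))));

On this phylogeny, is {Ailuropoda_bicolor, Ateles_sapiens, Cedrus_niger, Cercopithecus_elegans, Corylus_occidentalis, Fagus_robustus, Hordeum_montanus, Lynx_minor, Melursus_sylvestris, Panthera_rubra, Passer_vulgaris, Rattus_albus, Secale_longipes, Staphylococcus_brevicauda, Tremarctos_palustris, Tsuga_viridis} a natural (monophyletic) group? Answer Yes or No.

Yes

The most recent common ancestor of these taxa subtends (((Hordeum_montanus,(Cercopithecus_elegans,(Panthera_rubra,Tremarctos_palustris))),(((Tsuga_viridis,Cedrus_niger),((Rattus_albus,Ateles_sapiens,(Lynx_minor,Corylus_occidentalis)),Ailuropoda_bicolor)),(Fagus_robustus,Passer_vulgaris))),(Melursus_sylvestris,(Staphylococcus_brevicauda,Secale_longipes))).
That clade has exactly 16 tips — every listed taxon and nothing else — so the group is monophyletic.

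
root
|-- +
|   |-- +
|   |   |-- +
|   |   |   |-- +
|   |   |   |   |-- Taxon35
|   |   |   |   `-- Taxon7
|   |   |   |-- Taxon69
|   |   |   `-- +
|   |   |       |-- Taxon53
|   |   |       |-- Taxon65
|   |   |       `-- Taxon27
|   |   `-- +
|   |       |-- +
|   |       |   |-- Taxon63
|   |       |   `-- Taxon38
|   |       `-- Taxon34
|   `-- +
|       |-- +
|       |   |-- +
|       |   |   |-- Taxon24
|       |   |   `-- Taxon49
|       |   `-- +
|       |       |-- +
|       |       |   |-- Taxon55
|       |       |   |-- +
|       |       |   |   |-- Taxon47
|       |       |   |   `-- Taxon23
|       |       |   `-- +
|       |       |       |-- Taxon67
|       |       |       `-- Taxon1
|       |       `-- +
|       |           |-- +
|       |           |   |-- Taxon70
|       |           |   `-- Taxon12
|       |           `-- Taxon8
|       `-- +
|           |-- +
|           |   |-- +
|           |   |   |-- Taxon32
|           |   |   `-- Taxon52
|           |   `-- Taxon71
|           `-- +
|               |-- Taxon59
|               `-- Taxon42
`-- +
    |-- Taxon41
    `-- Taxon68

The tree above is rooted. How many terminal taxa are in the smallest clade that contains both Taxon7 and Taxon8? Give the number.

The MRCA of Taxon7 and Taxon8 is the node subtending ((((Taxon35,Taxon7),Taxon69,(Taxon53,Taxon65,Taxon27)),((Taxon63,Taxon38),Taxon34)),(((Taxon24,Taxon49),((Taxon55,(Taxon47,Taxon23),(Taxon67,Taxon1)),((Taxon70,Taxon12),Taxon8))),(((Taxon32,Taxon52),Taxon71),(Taxon59,Taxon42)))).
That clade contains 24 terminal taxa: Taxon1, Taxon12, Taxon23, Taxon24, Taxon27, Taxon32, Taxon34, Taxon35, Taxon38, Taxon42, Taxon47, Taxon49, Taxon52, Taxon53, Taxon55, Taxon59, Taxon63, Taxon65, Taxon67, Taxon69, Taxon7, Taxon70, Taxon71, Taxon8.

24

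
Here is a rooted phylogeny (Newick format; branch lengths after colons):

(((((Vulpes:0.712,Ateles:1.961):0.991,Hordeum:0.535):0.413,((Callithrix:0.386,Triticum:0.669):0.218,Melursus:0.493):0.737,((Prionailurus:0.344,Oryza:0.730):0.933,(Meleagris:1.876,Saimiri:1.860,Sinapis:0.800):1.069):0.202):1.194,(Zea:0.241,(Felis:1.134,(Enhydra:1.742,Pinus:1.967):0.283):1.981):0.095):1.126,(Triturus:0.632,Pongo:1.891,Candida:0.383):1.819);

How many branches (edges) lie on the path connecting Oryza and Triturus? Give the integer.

The MRCA of Oryza and Triturus is the root of the tree.
From Oryza up to that node: 5 branches. From Triturus up to the same node: 2 branches. Total: 5 + 2 = 7.

7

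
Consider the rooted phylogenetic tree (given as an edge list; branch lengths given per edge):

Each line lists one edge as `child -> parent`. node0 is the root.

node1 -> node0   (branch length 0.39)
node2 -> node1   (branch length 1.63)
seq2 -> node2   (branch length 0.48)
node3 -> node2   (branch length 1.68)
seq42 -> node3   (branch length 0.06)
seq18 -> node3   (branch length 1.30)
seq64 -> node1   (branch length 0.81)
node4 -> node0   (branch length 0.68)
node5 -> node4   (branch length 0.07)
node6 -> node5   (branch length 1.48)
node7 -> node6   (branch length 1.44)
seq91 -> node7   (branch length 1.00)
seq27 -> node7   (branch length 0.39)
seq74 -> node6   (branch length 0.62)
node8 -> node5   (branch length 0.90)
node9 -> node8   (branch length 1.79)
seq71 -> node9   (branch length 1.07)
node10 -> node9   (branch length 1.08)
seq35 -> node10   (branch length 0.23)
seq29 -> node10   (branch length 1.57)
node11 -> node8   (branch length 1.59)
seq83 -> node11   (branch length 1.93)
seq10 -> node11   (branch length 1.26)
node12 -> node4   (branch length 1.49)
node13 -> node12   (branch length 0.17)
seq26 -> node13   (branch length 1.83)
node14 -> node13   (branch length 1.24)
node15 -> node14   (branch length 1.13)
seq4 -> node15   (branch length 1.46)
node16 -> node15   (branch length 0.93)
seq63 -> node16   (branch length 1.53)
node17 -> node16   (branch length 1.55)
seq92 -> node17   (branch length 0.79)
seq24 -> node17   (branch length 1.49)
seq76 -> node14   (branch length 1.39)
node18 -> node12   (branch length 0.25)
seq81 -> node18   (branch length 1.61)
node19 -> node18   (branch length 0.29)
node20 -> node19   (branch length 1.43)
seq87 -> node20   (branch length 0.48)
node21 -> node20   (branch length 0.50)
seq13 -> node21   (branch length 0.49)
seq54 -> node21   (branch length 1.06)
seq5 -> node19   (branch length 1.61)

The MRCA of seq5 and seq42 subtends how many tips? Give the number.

23

The MRCA of seq5 and seq42 is the root, so the clade is the entire tree.
That clade contains 23 terminal taxa: seq10, seq13, seq18, seq2, seq24, seq26, seq27, seq29, seq35, seq4, seq42, seq5, seq54, seq63, seq64, seq71, seq74, seq76, seq81, seq83, seq87, seq91, seq92.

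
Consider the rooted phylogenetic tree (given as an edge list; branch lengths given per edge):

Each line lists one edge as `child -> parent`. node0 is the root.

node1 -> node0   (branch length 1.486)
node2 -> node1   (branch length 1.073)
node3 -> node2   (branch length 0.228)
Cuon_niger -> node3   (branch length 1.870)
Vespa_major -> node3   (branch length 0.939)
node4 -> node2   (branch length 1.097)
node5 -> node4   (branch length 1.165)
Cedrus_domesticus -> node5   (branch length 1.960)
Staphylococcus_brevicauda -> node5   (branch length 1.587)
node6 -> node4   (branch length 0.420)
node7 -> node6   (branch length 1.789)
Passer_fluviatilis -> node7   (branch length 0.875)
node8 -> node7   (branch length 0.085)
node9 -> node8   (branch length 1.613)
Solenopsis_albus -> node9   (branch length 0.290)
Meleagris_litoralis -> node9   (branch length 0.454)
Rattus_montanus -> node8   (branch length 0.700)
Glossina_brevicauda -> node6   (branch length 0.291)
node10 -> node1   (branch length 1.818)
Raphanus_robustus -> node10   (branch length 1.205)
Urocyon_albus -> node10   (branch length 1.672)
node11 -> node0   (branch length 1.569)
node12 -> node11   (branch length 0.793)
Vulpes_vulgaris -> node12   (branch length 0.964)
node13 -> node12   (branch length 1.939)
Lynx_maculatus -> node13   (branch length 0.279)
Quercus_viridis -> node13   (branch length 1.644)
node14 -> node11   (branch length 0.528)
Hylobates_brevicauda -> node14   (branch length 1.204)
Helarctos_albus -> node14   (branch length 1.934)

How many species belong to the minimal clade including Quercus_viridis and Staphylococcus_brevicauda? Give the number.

The MRCA of Quercus_viridis and Staphylococcus_brevicauda is the root, so the clade is the entire tree.
That clade contains 16 terminal taxa: Cedrus_domesticus, Cuon_niger, Glossina_brevicauda, Helarctos_albus, Hylobates_brevicauda, Lynx_maculatus, Meleagris_litoralis, Passer_fluviatilis, Quercus_viridis, Raphanus_robustus, Rattus_montanus, Solenopsis_albus, Staphylococcus_brevicauda, Urocyon_albus, Vespa_major, Vulpes_vulgaris.

16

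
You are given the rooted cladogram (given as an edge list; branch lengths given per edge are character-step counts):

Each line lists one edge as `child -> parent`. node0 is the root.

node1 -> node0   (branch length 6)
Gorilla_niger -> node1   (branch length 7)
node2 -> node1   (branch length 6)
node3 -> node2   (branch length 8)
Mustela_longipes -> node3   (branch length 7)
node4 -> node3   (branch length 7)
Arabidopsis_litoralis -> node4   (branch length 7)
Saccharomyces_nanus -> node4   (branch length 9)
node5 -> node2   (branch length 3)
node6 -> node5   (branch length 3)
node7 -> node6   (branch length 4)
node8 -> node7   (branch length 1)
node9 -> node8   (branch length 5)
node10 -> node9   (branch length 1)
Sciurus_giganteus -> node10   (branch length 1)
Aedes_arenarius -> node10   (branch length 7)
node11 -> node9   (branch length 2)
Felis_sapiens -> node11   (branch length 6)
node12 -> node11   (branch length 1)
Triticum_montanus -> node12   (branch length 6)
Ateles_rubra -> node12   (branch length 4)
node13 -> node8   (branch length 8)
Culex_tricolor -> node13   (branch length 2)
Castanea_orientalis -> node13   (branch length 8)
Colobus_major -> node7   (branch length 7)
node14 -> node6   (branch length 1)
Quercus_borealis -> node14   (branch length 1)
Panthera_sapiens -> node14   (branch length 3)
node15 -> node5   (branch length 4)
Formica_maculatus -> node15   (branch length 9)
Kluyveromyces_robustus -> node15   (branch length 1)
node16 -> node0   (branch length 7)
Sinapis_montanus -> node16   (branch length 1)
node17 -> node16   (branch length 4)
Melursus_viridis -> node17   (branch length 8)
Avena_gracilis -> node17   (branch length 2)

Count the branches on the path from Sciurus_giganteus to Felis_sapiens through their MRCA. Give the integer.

The MRCA of Sciurus_giganteus and Felis_sapiens is the node subtending ((Sciurus_giganteus,Aedes_arenarius),(Felis_sapiens,(Triticum_montanus,Ateles_rubra))).
From Sciurus_giganteus up to that node: 2 branches. From Felis_sapiens up to the same node: 2 branches. Total: 2 + 2 = 4.

4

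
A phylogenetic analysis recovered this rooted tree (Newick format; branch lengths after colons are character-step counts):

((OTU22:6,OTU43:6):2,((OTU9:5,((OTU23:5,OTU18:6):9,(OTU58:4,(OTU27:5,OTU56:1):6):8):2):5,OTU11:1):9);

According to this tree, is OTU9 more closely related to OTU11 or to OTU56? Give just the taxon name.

The MRCA of OTU9 and OTU56 subtends (OTU9,((OTU23,OTU18),(OTU58,(OTU27,OTU56)))) (6 taxa).
The MRCA of OTU9 and OTU11 subtends ((OTU9,((OTU23,OTU18),(OTU58,(OTU27,OTU56)))),OTU11) (7 taxa).
The first is nested inside the second, so OTU9 shares a more recent common ancestor with OTU56.

OTU56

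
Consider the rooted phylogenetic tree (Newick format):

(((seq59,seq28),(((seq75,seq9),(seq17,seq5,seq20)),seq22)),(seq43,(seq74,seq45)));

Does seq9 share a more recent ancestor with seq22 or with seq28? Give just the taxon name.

The MRCA of seq9 and seq22 subtends (((seq75,seq9),(seq17,seq5,seq20)),seq22) (6 taxa).
The MRCA of seq9 and seq28 subtends ((seq59,seq28),(((seq75,seq9),(seq17,seq5,seq20)),seq22)) (8 taxa).
The first is nested inside the second, so seq9 shares a more recent common ancestor with seq22.

seq22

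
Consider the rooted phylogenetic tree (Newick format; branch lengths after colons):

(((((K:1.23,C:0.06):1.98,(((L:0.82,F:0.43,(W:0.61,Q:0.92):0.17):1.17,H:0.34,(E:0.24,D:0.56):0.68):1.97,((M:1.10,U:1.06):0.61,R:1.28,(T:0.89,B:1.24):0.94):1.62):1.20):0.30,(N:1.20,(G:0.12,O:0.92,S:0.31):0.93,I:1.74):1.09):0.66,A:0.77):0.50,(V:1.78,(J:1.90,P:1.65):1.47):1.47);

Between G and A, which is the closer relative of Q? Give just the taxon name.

G

The MRCA of Q and G subtends (((K,C),(((L,F,(W,Q)),H,(E,D)),((M,U),R,(T,B)))),(N,(G,O,S),I)) (19 taxa).
The MRCA of Q and A subtends ((((K,C),(((L,F,(W,Q)),H,(E,D)),((M,U),R,(T,B)))),(N,(G,O,S),I)),A) (20 taxa).
The first is nested inside the second, so Q shares a more recent common ancestor with G.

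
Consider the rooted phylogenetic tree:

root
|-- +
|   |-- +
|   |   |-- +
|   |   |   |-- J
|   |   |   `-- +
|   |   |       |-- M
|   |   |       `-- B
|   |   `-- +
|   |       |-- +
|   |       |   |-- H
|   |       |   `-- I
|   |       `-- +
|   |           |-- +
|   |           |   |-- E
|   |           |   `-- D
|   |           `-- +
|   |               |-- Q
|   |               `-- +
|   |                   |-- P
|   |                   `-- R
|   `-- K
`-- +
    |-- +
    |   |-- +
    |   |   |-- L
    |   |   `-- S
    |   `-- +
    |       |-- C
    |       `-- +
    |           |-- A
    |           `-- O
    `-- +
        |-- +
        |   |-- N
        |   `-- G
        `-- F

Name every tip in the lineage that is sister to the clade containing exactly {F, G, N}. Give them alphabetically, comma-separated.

A, C, L, O, S

The clade containing exactly {F, G, N} attaches to the tree at the node subtending (((L,S),(C,(A,O))),((N,G),F)).
The other lineage descending from that same node — the sister group — is ((L,S),(C,(A,O))); its 5 tips in alphabetical order are the answer.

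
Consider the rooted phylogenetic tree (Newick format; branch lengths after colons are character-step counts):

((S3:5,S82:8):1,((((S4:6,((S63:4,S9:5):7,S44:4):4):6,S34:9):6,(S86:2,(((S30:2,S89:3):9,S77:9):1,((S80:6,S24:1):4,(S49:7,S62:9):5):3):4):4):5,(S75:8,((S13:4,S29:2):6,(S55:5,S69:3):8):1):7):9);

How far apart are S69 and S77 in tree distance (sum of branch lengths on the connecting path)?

42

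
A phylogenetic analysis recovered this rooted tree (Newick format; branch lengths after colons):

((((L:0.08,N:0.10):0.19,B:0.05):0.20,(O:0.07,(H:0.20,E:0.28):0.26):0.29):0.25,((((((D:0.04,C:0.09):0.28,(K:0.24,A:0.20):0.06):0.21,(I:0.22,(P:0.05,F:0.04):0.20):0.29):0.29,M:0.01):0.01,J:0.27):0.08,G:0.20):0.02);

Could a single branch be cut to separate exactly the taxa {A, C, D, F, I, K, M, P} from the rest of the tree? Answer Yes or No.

The most recent common ancestor of these taxa subtends ((((D,C),(K,A)),(I,(P,F))),M).
That clade has exactly 8 tips — every listed taxon and nothing else — so the group is monophyletic.

Yes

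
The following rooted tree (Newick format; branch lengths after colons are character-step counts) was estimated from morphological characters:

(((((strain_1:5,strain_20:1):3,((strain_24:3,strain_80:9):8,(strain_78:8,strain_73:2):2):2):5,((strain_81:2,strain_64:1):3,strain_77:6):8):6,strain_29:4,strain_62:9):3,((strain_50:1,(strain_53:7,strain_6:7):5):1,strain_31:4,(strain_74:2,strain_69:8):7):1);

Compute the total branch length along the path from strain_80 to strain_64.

36

The path runs strain_80 → … → MRCA → … → strain_64; the MRCA is the node subtending (((strain_1,strain_20),((strain_24,strain_80),(strain_78,strain_73))),((strain_81,strain_64),strain_77)).
Branch lengths along that path: 9 + 8 + 2 + 5 + 8 + 3 + 1 = 36.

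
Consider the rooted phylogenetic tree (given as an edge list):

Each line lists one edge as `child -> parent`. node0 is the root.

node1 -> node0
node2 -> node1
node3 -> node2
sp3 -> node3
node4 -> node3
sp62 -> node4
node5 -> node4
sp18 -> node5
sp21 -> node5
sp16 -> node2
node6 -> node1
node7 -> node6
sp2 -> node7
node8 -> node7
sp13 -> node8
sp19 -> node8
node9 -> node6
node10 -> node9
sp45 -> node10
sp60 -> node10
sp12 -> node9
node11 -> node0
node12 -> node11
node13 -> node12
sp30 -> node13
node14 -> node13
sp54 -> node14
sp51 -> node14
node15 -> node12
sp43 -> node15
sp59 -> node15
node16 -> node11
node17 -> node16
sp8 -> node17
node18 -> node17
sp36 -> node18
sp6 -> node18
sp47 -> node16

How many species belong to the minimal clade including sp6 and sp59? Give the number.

9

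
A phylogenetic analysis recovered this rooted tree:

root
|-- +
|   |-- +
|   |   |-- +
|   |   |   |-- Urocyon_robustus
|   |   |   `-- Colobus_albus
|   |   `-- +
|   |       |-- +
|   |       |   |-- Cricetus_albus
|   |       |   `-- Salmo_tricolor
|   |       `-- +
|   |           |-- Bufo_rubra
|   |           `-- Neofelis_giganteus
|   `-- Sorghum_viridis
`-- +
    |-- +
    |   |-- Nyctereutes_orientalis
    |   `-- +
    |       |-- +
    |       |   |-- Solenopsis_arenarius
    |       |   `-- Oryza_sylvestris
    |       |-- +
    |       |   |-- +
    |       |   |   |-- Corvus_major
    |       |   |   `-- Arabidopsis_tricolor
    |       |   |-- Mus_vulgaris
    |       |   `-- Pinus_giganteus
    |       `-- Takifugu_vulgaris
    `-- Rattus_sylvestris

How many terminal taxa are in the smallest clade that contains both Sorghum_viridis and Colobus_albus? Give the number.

The MRCA of Sorghum_viridis and Colobus_albus is the node subtending (((Urocyon_robustus,Colobus_albus),((Cricetus_albus,Salmo_tricolor),(Bufo_rubra,Neofelis_giganteus))),Sorghum_viridis).
That clade contains 7 terminal taxa: Bufo_rubra, Colobus_albus, Cricetus_albus, Neofelis_giganteus, Salmo_tricolor, Sorghum_viridis, Urocyon_robustus.

7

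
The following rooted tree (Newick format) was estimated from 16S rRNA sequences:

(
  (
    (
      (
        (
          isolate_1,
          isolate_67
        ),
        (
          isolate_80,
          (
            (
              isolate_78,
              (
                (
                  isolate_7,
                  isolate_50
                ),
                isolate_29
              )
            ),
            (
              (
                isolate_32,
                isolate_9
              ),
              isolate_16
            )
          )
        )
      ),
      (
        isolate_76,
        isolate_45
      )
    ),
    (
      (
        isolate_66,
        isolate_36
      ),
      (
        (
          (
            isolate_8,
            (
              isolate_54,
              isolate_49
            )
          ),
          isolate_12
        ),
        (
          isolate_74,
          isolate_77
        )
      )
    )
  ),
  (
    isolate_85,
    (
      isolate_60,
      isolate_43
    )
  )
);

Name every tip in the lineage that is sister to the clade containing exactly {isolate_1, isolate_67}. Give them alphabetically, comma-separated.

The clade containing exactly {isolate_1, isolate_67} attaches to the tree at the node subtending ((isolate_1,isolate_67),(isolate_80,((isolate_78,((isolate_7,isolate_50),isolate_29)),((isolate_32,isolate_9),isolate_16)))).
The other lineage descending from that same node — the sister group — is (isolate_80,((isolate_78,((isolate_7,isolate_50),isolate_29)),((isolate_32,isolate_9),isolate_16))); its 8 tips in alphabetical order are the answer.

isolate_16, isolate_29, isolate_32, isolate_50, isolate_7, isolate_78, isolate_80, isolate_9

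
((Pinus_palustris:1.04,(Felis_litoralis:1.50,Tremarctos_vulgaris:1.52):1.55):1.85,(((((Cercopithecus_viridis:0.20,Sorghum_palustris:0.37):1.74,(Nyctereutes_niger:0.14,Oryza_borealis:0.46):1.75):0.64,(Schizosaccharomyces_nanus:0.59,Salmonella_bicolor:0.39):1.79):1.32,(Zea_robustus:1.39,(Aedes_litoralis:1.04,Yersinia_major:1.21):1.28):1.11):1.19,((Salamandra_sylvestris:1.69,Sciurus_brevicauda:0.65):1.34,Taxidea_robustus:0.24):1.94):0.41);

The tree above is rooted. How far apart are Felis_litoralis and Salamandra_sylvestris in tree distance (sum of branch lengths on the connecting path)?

The path runs Felis_litoralis → … → MRCA → … → Salamandra_sylvestris; the MRCA is the root of the tree.
Branch lengths along that path: 1.50 + 1.55 + 1.85 + 0.41 + 1.94 + 1.34 + 1.69 = 10.28.

10.28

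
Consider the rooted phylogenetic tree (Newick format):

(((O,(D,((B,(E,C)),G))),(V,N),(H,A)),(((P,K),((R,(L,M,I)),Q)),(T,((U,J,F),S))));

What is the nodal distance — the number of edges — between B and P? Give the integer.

The MRCA of B and P is the root of the tree.
From B up to that node: 6 branches. From P up to the same node: 4 branches. Total: 6 + 4 = 10.

10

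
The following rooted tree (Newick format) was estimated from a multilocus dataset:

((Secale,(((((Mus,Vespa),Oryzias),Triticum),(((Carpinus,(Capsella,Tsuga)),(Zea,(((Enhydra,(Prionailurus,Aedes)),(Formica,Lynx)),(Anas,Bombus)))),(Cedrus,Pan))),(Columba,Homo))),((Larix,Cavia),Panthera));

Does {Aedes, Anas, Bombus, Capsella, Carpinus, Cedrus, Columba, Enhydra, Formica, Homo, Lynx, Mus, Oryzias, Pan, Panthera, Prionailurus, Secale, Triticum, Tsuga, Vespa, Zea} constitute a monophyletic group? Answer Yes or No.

No

The MRCA of the listed taxa is the root, so the smallest clade containing them is the whole tree.
That clade also contains Cavia, Larix, which are not in the proposed group, so the group is not monophyletic.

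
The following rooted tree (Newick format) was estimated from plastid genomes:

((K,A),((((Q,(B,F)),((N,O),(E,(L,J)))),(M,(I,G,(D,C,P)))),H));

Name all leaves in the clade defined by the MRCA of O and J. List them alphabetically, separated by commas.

E, J, L, N, O

Tracing O: it sits inside (N,O).
Tracing J: it sits inside (L,J).
The smallest clade enclosing both is ((N,O),(E,(L,J))); the answer is its 5 terminal taxa in alphabetical order.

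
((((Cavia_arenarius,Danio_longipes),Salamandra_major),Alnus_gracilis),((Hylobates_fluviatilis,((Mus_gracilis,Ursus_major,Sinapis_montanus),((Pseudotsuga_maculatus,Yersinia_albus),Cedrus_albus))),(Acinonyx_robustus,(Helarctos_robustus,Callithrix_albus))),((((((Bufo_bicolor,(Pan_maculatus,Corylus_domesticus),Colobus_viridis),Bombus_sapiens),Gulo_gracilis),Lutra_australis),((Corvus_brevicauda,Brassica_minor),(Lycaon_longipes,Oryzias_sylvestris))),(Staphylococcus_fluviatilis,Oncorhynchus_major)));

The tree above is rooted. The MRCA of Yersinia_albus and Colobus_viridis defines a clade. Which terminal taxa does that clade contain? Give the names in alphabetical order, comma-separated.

Tracing Yersinia_albus: it sits inside (Pseudotsuga_maculatus,Yersinia_albus).
Tracing Colobus_viridis: it sits inside (Bufo_bicolor,(Pan_maculatus,Corylus_domesticus),Colobus_viridis).
The smallest clade enclosing both is the whole tree (their MRCA is the root), so the answer is all 27 tips in alphabetical order.

Acinonyx_robustus, Alnus_gracilis, Bombus_sapiens, Brassica_minor, Bufo_bicolor, Callithrix_albus, Cavia_arenarius, Cedrus_albus, Colobus_viridis, Corvus_brevicauda, Corylus_domesticus, Danio_longipes, Gulo_gracilis, Helarctos_robustus, Hylobates_fluviatilis, Lutra_australis, Lycaon_longipes, Mus_gracilis, Oncorhynchus_major, Oryzias_sylvestris, Pan_maculatus, Pseudotsuga_maculatus, Salamandra_major, Sinapis_montanus, Staphylococcus_fluviatilis, Ursus_major, Yersinia_albus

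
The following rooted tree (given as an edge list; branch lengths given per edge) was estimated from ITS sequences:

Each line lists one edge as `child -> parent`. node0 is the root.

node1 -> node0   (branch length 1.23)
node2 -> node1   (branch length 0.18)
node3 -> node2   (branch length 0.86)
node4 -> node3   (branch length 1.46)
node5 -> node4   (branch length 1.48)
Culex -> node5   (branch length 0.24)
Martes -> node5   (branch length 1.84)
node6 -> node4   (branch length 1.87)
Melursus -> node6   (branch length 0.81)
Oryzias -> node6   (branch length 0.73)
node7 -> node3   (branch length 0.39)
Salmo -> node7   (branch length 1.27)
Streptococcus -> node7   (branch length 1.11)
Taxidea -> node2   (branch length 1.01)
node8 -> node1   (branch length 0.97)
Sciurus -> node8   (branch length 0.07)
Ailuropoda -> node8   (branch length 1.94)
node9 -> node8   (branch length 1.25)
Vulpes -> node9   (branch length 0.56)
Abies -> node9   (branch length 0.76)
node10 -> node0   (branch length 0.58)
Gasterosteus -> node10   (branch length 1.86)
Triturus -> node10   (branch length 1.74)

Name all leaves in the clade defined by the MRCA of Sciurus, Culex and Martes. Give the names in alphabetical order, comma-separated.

Abies, Ailuropoda, Culex, Martes, Melursus, Oryzias, Salmo, Sciurus, Streptococcus, Taxidea, Vulpes

Tracing Sciurus: it sits inside (Sciurus,Ailuropoda,(Vulpes,Abies)).
Tracing Culex: it sits inside (Culex,Martes).
Tracing Martes: it sits inside (Culex,Martes).
The smallest clade enclosing all 3 is (((((Culex,Martes),(Melursus,Oryzias)),(Salmo,Streptococcus)),Taxidea),(Sciurus,Ailuropoda,(Vulpes,Abies))); the answer is its 11 terminal taxa in alphabetical order.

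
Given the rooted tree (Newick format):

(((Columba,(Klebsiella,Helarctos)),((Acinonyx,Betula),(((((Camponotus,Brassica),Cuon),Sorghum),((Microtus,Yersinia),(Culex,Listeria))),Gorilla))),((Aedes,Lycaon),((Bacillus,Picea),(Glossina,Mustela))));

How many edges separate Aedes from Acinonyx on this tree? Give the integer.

The MRCA of Aedes and Acinonyx is the root of the tree.
From Aedes up to that node: 3 branches. From Acinonyx up to the same node: 4 branches. Total: 3 + 4 = 7.

7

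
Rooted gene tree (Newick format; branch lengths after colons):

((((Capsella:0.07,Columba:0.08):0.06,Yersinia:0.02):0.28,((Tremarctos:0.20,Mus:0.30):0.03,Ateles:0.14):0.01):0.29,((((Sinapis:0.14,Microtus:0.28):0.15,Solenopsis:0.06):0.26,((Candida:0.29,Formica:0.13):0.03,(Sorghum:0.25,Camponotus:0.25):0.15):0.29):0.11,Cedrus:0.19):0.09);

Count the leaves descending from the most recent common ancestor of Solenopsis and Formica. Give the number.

The MRCA of Solenopsis and Formica is the node subtending (((Sinapis,Microtus),Solenopsis),((Candida,Formica),(Sorghum,Camponotus))).
That clade contains 7 terminal taxa: Camponotus, Candida, Formica, Microtus, Sinapis, Solenopsis, Sorghum.

7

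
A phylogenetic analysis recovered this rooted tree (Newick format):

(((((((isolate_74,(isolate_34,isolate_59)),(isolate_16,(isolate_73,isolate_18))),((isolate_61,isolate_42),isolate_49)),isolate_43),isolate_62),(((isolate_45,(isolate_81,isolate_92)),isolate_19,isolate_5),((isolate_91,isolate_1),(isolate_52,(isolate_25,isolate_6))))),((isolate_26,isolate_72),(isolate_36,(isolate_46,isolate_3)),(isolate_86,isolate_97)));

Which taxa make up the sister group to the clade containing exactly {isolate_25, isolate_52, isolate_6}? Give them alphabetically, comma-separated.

The clade containing exactly {isolate_25, isolate_52, isolate_6} attaches to the tree at the node subtending ((isolate_91,isolate_1),(isolate_52,(isolate_25,isolate_6))).
The other lineage descending from that same node — the sister group — is (isolate_91,isolate_1); its 2 tips in alphabetical order are the answer.

isolate_1, isolate_91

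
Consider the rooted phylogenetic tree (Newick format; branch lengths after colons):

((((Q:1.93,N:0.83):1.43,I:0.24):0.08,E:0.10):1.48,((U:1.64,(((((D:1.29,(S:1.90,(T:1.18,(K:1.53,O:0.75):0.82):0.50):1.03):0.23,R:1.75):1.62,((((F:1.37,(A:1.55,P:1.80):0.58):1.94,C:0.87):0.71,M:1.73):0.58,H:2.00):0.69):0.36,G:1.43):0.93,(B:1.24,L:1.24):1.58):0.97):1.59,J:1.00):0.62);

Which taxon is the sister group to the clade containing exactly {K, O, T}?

The clade containing exactly {K, O, T} attaches to the tree at the node subtending (S,(T,(K,O))).
The other lineage descending from that same node — the sister group — is the single tip S.

S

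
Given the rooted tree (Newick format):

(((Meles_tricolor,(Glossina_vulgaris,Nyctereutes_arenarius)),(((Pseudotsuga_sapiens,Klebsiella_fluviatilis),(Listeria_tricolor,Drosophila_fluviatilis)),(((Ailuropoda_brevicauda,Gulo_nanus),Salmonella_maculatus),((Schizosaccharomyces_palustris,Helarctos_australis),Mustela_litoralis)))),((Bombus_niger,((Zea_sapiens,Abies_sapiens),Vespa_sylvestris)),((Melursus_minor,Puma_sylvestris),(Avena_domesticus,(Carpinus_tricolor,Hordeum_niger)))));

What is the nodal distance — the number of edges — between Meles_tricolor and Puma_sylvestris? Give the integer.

7

The MRCA of Meles_tricolor and Puma_sylvestris is the root of the tree.
From Meles_tricolor up to that node: 3 branches. From Puma_sylvestris up to the same node: 4 branches. Total: 3 + 4 = 7.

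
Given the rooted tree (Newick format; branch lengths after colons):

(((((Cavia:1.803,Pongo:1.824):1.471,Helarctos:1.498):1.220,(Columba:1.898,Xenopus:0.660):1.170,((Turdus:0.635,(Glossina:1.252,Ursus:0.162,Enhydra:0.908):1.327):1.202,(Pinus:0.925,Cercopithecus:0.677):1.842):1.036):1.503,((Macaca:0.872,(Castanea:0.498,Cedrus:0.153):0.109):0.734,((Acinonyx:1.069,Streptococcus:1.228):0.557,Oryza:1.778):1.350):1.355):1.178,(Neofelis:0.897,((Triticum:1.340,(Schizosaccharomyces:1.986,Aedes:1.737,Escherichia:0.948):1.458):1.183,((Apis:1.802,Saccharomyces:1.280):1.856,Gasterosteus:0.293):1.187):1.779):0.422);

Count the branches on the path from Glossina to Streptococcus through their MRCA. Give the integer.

The MRCA of Glossina and Streptococcus is the node subtending ((((Cavia,Pongo),Helarctos),(Columba,Xenopus),((Turdus,(Glossina,Ursus,Enhydra)),(Pinus,Cercopithecus))),((Macaca,(Castanea,Cedrus)),((Acinonyx,Streptococcus),Oryza))).
From Glossina up to that node: 5 branches. From Streptococcus up to the same node: 4 branches. Total: 5 + 4 = 9.

9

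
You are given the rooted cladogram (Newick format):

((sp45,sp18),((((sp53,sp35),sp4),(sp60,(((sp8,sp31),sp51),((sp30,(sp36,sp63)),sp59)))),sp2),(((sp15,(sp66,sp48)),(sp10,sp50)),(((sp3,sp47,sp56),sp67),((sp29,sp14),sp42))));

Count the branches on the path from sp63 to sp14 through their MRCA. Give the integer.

The MRCA of sp63 and sp14 is the root of the tree.
From sp63 up to that node: 8 branches. From sp14 up to the same node: 5 branches. Total: 8 + 5 = 13.

13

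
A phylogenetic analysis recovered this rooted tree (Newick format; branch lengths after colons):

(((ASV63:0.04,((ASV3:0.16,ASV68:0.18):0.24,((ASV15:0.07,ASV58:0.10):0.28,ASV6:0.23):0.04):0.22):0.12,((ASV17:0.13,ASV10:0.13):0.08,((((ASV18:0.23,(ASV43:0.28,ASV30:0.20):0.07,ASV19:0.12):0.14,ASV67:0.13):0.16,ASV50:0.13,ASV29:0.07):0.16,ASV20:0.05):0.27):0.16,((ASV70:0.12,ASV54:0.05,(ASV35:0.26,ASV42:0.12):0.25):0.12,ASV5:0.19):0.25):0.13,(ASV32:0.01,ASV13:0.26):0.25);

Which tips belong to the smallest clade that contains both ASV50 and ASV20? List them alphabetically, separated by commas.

ASV18, ASV19, ASV20, ASV29, ASV30, ASV43, ASV50, ASV67

Tracing ASV50: it sits inside (((ASV18,(ASV43,ASV30),ASV19),ASV67),ASV50,ASV29).
Tracing ASV20: it sits inside ((((ASV18,(ASV43,ASV30),ASV19),ASV67),ASV50,ASV29),ASV20).
The smallest clade enclosing both is ((((ASV18,(ASV43,ASV30),ASV19),ASV67),ASV50,ASV29),ASV20); the answer is its 8 terminal taxa in alphabetical order.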